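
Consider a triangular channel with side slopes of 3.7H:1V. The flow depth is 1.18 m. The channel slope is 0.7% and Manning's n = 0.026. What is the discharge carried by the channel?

Q = 11.4 m³/s

For a triangular section with side slope z = 3.7: A = zy² = 3.7×1.18² = 5.152 m²; P = 2y√(1+z²) = 2×1.18×3.833 = 9.045 m.
Hydraulic radius R = A/P = 5.152/9.045 = 0.5696 m.
Manning's equation: Q = (1/n) A R^(2/3) S^(1/2) = (1/0.026) × 5.152 × 0.5696^(2/3) × 0.007^(1/2) = 11.4 m³/s.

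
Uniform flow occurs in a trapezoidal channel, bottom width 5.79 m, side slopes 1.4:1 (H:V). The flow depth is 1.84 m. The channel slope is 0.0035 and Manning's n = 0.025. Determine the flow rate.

Q = 42.7 m³/s

With bottom width b = 5.79 m and side slope z = 1.4: A = (b + zy)y = (5.79 + 1.4×1.84)×1.84 = 15.39 m²; P = b + 2y√(1+z²) = 5.79 + 2×1.84×1.72 = 12.12 m.
Hydraulic radius R = A/P = 15.39/12.12 = 1.27 m.
Manning's equation: Q = (1/n) A R^(2/3) S^(1/2) = (1/0.025) × 15.39 × 1.27^(2/3) × 0.0035^(1/2) = 42.7 m³/s.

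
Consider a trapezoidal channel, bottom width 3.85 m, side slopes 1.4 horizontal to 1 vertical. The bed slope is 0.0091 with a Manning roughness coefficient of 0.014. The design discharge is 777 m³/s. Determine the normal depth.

Manning's equation rearranged: A R^(2/3) = nQ / (1·√S) = 0.014 × 777 / (√0.0091) = 114.
At y = 6.52 m: A R^(2/3) = 184.5 — over.
At y = 4.65 m: A R^(2/3) = 87 — short.
At y = 5.26 m: A R^(2/3) = 114 — close enough.

y_n = 5.26 m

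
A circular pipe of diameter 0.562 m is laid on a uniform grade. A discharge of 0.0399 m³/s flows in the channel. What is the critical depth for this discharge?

y_c = 0.128 m

At critical depth, Q² T / (g A³) = 1, i.e. A³/T = Q²/g = 0.0399²/9.81 = 0.0001623.
At y = 0.145 m: A³/T = 0.000265 — too large.
At y = 0.0933 m: A³/T = 0.00004718 — too small.
At y = 0.128 m: A³/T = 0.0001629 — close enough.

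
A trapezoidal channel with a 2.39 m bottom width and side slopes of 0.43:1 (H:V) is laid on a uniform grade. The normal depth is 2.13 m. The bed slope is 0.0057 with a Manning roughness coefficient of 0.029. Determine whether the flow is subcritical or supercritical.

With bottom width b = 2.39 m and side slope z = 0.43: A = (b + zy)y = (2.39 + 0.43×2.13)×2.13 = 7.042 m²; P = b + 2y√(1+z²) = 2.39 + 2×2.13×1.089 = 7.027 m.
Hydraulic radius R = A/P = 7.042/7.027 = 1.002 m.
V = (1/n) R^(2/3) √S = (1/0.029) × 1.002^(2/3) × √0.0057 = 2.607 m/s. Hydraulic depth D_h = A/T = 7.042/4.222 = 1.668 m.
Froude number Fr = V/√(g·D_h) = 2.607/√(9.81×1.668) = 0.644, which is less than 1, so the flow is subcritical.

subcritical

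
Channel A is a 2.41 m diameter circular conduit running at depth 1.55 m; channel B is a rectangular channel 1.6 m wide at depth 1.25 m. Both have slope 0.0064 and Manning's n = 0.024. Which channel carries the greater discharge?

Channel A: For a circular section of diameter D = 2.41 m at depth y = 1.55 m, the central angle is θ = 2 arccos(1 − 2y/D) = 3.722 rad. Then A = (D²/8)(θ − sin θ) = 3.101 m² and P = Dθ/2 = 4.485 m. Hydraulic radius R = A/P = 3.101/4.485 = 0.6913 m. Q_A = (1/0.024)·3.101·0.6913^(2/3)·√0.0064 = 8.081 m³/s.
Channel B: Flow area A = b·y = 1.6 × 1.25 = 2 m². Wetted perimeter P = b + 2y = 1.6 + 2×1.25 = 4.1 m. Hydraulic radius R = A/P = 2/4.1 = 0.4878 m. Q_B = (1/0.024)·2·0.4878^(2/3)·√0.0064 = 4.131 m³/s.
Q_A = 8.081 m³/s vs Q_B = 4.131 m³/s, so channel A carries more.

channel A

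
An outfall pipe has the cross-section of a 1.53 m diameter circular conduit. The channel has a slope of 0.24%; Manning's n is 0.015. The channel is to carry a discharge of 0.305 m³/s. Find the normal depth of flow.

y_n = 0.321 m

Manning's equation rearranged: A R^(2/3) = nQ / (1·√S) = 0.015 × 0.305 / (√0.0024) = 0.09339.
Trying y = 0.225 m: A R^(2/3) = 0.0452 — short.
Trying y = 0.41 m: A R^(2/3) = 0.1522 — over.
Trying y = 0.321 m: A R^(2/3) = 0.09345 — ≈ 0.09339.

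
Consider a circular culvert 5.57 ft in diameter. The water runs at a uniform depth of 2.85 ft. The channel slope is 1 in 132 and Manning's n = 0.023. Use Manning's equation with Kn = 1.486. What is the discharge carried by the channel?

For a circular section of diameter D = 5.57 ft at depth y = 2.85 ft, the central angle is θ = 2 arccos(1 − 2y/D) = 3.188 rad. Then A = (D²/8)(θ − sin θ) = 12.55 ft² and P = Dθ/2 = 8.879 ft.
Hydraulic radius R = A/P = 12.55/8.879 = 1.413 ft.
Manning's equation: Q = (1.486/n) A R^(2/3) S^(1/2) = (1.486/0.023) × 12.55 × 1.413^(2/3) × 0.007576^(1/2) = 88.8 ft³/s.

Q = 88.8 ft³/s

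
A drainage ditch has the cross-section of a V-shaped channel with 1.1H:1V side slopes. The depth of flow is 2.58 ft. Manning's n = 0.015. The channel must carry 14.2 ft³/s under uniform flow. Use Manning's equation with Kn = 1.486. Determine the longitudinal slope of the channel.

For a triangular section with side slope z = 1.1: A = zy² = 1.1×2.58² = 7.322 ft²; P = 2y√(1+z²) = 2×2.58×1.487 = 7.671 ft.
Hydraulic radius R = A/P = 7.322/7.671 = 0.9545 ft.
From Manning's equation, S = [nQ / (1.486 A R^(2/3))]² = [0.015 × 14.2 / (1.486 × 7.322 × 0.9545^(2/3))]² = 0.000408.

S = 0.000408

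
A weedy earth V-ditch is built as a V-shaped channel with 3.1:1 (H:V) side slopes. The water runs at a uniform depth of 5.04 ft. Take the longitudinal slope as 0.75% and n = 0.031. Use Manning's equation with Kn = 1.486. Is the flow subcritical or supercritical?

For a triangular section with side slope z = 3.1: A = zy² = 3.1×5.04² = 78.74 ft²; P = 2y√(1+z²) = 2×5.04×3.257 = 32.83 ft.
Hydraulic radius R = A/P = 78.74/32.83 = 2.398 ft.
V = (1.486/n) R^(2/3) √S = (1.486/0.031) × 2.398^(2/3) × √0.0075 = 7.438 ft/s. Hydraulic depth D_h = A/T = 78.74/31.25 = 2.52 ft.
Froude number Fr = V/√(g·D_h) = 7.438/√(32.2×2.52) = 0.826, which is less than 1, so the flow is subcritical.

subcritical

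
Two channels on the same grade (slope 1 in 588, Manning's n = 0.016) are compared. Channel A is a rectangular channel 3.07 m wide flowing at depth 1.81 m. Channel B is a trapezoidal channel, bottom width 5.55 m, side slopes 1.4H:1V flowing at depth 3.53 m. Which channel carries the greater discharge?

Channel A: Flow area A = b·y = 3.07 × 1.81 = 5.557 m². Wetted perimeter P = b + 2y = 3.07 + 2×1.81 = 6.69 m. Hydraulic radius R = A/P = 5.557/6.69 = 0.8306 m. Q_A = (1/0.016)·5.557·0.8306^(2/3)·√0.001701 = 12.66 m³/s.
Channel B: With bottom width b = 5.55 m and side slope z = 1.4: A = (b + zy)y = (5.55 + 1.4×3.53)×3.53 = 37.04 m²; P = b + 2y√(1+z²) = 5.55 + 2×3.53×1.72 = 17.7 m. Hydraulic radius R = A/P = 37.04/17.7 = 2.093 m. Q_B = (1/0.016)·37.04·2.093^(2/3)·√0.001701 = 156.2 m³/s.
Q_A = 12.66 m³/s vs Q_B = 156.2 m³/s, so channel B carries more.

channel B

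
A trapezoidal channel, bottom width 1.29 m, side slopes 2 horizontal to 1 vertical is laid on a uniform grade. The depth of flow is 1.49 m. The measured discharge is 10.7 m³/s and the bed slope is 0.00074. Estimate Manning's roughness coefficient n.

With bottom width b = 1.29 m and side slope z = 2: A = (b + zy)y = (1.29 + 2×1.49)×1.49 = 6.362 m²; P = b + 2y√(1+z²) = 1.29 + 2×1.49×2.236 = 7.953 m.
Hydraulic radius R = A/P = 6.362/7.953 = 0.7999 m.
Rearranging Manning's equation: n = (1/Q) A R^(2/3) S^(1/2) = (1/10.7) × 6.362 × 0.7999^(2/3) × √0.00074 = 0.0139.

n = 0.0139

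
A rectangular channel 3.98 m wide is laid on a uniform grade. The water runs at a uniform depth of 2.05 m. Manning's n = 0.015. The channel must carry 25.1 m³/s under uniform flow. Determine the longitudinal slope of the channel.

Flow area A = b·y = 3.98 × 2.05 = 8.159 m². Wetted perimeter P = b + 2y = 3.98 + 2×2.05 = 8.08 m.
Hydraulic radius R = A/P = 8.159/8.08 = 1.01 m.
From Manning's equation, S = [nQ / (1 A R^(2/3))]² = [0.015 × 25.1 / (1 × 8.159 × 1.01^(2/3))]² = 0.0021.

S = 0.0021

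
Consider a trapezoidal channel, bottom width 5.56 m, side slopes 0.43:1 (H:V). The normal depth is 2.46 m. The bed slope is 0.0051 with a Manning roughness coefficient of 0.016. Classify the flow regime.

supercritical

With bottom width b = 5.56 m and side slope z = 0.43: A = (b + zy)y = (5.56 + 0.43×2.46)×2.46 = 16.28 m²; P = b + 2y√(1+z²) = 5.56 + 2×2.46×1.089 = 10.92 m.
Hydraulic radius R = A/P = 16.28/10.92 = 1.491 m.
V = (1/n) R^(2/3) √S = (1/0.016) × 1.491^(2/3) × √0.0051 = 5.826 m/s. Hydraulic depth D_h = A/T = 16.28/7.676 = 2.121 m.
Froude number Fr = V/√(g·D_h) = 5.826/√(9.81×2.121) = 1.28, which is greater than 1, so the flow is supercritical.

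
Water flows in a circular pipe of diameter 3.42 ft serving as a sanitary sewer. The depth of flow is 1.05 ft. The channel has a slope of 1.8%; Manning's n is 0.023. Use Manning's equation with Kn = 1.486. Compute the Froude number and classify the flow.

supercritical

For a circular section of diameter D = 3.42 ft at depth y = 1.05 ft, the central angle is θ = 2 arccos(1 − 2y/D) = 2.349 rad. Then A = (D²/8)(θ − sin θ) = 2.393 ft² and P = Dθ/2 = 4.017 ft.
Hydraulic radius R = A/P = 2.393/4.017 = 0.5958 ft.
V = (1.486/n) R^(2/3) √S = (1.486/0.023) × 0.5958^(2/3) × √0.018 = 6.138 ft/s. Hydraulic depth D_h = A/T = 2.393/3.155 = 0.7586 ft.
Froude number Fr = V/√(g·D_h) = 6.138/√(32.2×0.7586) = 1.24, which is greater than 1, so the flow is supercritical.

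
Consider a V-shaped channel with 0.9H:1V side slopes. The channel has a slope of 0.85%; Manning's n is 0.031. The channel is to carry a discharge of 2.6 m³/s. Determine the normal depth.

Manning's equation rearranged: A R^(2/3) = nQ / (1·√S) = 0.031 × 2.6 / (√0.0085) = 0.8742.
Try y = 1.64 m: A R^(2/3) = 1.622 — over.
Try y = 0.979 m: A R^(2/3) = 0.4098 — short.
Try y = 1.3 m: A R^(2/3) = 0.873 — close enough.

y_n = 1.3 m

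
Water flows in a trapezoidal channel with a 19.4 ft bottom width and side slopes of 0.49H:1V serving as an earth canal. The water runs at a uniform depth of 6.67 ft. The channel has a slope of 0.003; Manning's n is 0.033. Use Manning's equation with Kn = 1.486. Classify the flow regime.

subcritical

With bottom width b = 19.4 ft and side slope z = 0.49: A = (b + zy)y = (19.4 + 0.49×6.67)×6.67 = 151.2 ft²; P = b + 2y√(1+z²) = 19.4 + 2×6.67×1.114 = 34.26 ft.
Hydraulic radius R = A/P = 151.2/34.26 = 4.414 ft.
V = (1.486/n) R^(2/3) √S = (1.486/0.033) × 4.414^(2/3) × √0.003 = 6.637 ft/s. Hydraulic depth D_h = A/T = 151.2/25.94 = 5.83 ft.
Froude number Fr = V/√(g·D_h) = 6.637/√(32.2×5.83) = 0.484, which is less than 1, so the flow is subcritical.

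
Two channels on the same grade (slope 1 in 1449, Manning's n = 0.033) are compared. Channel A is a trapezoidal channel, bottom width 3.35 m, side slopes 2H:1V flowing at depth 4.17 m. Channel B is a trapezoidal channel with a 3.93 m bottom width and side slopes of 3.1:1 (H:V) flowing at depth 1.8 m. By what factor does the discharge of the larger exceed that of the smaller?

Channel A: With bottom width b = 3.35 m and side slope z = 2: A = (b + zy)y = (3.35 + 2×4.17)×4.17 = 48.75 m²; P = b + 2y√(1+z²) = 3.35 + 2×4.17×2.236 = 22 m. Hydraulic radius R = A/P = 48.75/22 = 2.216 m. Q_A = (1/0.033)·48.75·2.216^(2/3)·√0.0006901 = 65.96 m³/s.
Channel B: With bottom width b = 3.93 m and side slope z = 3.1: A = (b + zy)y = (3.93 + 3.1×1.8)×1.8 = 17.12 m²; P = b + 2y√(1+z²) = 3.93 + 2×1.8×3.257 = 15.66 m. Hydraulic radius R = A/P = 17.12/15.66 = 1.093 m. Q_B = (1/0.033)·17.12·1.093^(2/3)·√0.0006901 = 14.46 m³/s.
The larger discharge is 65.96 m³/s and the smaller is 14.46 m³/s; the ratio is 4.56.

4.56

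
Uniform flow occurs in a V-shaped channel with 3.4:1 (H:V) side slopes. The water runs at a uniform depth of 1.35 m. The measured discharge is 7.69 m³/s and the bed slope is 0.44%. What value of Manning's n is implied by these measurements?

n = 0.04

For a triangular section with side slope z = 3.4: A = zy² = 3.4×1.35² = 6.197 m²; P = 2y√(1+z²) = 2×1.35×3.544 = 9.569 m.
Hydraulic radius R = A/P = 6.197/9.569 = 0.6476 m.
Rearranging Manning's equation: n = (1/Q) A R^(2/3) S^(1/2) = (1/7.69) × 6.197 × 0.6476^(2/3) × √0.0044 = 0.04.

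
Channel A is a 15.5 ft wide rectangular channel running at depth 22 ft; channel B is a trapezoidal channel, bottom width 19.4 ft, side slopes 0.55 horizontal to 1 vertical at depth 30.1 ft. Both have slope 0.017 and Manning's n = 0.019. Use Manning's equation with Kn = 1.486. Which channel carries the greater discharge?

channel B

Channel A: Flow area A = b·y = 15.5 × 22 = 341 ft². Wetted perimeter P = b + 2y = 15.5 + 2×22 = 59.5 ft. Hydraulic radius R = A/P = 341/59.5 = 5.731 ft. Q_A = (1.486/0.019)·341·5.731^(2/3)·√0.017 = 11140 ft³/s.
Channel B: With bottom width b = 19.4 ft and side slope z = 0.55: A = (b + zy)y = (19.4 + 0.55×30.1)×30.1 = 1082 ft²; P = b + 2y√(1+z²) = 19.4 + 2×30.1×1.141 = 88.1 ft. Hydraulic radius R = A/P = 1082/88.1 = 12.28 ft. Q_B = (1.486/0.019)·1082·12.28^(2/3)·√0.017 = 58750 ft³/s.
Q_A = 11140 ft³/s vs Q_B = 58750 ft³/s, so channel B carries more.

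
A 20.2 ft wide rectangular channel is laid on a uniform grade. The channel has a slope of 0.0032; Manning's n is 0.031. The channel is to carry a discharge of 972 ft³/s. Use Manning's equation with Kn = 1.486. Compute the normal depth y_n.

y_n = 6.92 ft

Manning's equation rearranged: A R^(2/3) = nQ / (1.486·√S) = 0.031 × 972 / (1.486 × √0.0032) = 358.5.
Trying y = 5.05 ft: A R^(2/3) = 229.1 — short.
Trying y = 7.57 ft: A R^(2/3) = 406 — over.
Trying y = 6.92 ft: A R^(2/3) = 358.5 — ≈ 358.5.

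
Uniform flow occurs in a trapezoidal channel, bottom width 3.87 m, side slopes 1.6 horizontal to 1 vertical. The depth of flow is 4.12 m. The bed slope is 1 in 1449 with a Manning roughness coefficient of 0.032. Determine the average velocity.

With bottom width b = 3.87 m and side slope z = 1.6: A = (b + zy)y = (3.87 + 1.6×4.12)×4.12 = 43.1 m²; P = b + 2y√(1+z²) = 3.87 + 2×4.12×1.887 = 19.42 m.
Hydraulic radius R = A/P = 43.1/19.42 = 2.22 m.
From Manning's equation, V = (1/n) R^(2/3) S^(1/2) = (1/0.032) × 2.22^(2/3) × 0.0006901^(1/2) = 1.4 m/s.

V = 1.4 m/s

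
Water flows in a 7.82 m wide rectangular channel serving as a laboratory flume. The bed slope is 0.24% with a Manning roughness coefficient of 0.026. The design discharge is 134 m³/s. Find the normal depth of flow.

y_n = 5.3 m

Manning's equation rearranged: A R^(2/3) = nQ / (1·√S) = 0.026 × 134 / (√0.0024) = 71.12.
At y = 6.26 m: A R^(2/3) = 87.92 — high.
At y = 5.3 m: A R^(2/3) = 71.17 — ≈ 71.12.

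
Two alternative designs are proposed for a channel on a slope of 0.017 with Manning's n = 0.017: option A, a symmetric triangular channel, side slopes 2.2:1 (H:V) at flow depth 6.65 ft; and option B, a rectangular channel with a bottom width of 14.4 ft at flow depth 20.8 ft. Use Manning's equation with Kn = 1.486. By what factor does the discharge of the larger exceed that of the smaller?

Channel A: For a triangular section with side slope z = 2.2: A = zy² = 2.2×6.65² = 97.29 ft²; P = 2y√(1+z²) = 2×6.65×2.417 = 32.14 ft. Hydraulic radius R = A/P = 97.29/32.14 = 3.027 ft. Q_A = (1.486/0.017)·97.29·3.027^(2/3)·√0.017 = 2320 ft³/s.
Channel B: Flow area A = b·y = 14.4 × 20.8 = 299.5 ft². Wetted perimeter P = b + 2y = 14.4 + 2×20.8 = 56 ft. Hydraulic radius R = A/P = 299.5/56 = 5.349 ft. Q_B = (1.486/0.017)·299.5·5.349^(2/3)·√0.017 = 10440 ft³/s.
The larger discharge is 10440 ft³/s and the smaller is 2320 ft³/s; the ratio is 4.5.

4.5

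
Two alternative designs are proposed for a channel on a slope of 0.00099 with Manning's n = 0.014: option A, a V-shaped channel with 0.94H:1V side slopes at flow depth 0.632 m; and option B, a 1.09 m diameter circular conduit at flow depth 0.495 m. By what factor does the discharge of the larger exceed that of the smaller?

Channel A: For a triangular section with side slope z = 0.94: A = zy² = 0.94×0.632² = 0.3755 m²; P = 2y√(1+z²) = 2×0.632×1.372 = 1.735 m. Hydraulic radius R = A/P = 0.3755/1.735 = 0.2164 m. Q_A = (1/0.014)·0.3755·0.2164^(2/3)·√0.00099 = 0.3042 m³/s.
Channel B: For a circular section of diameter D = 1.09 m at depth y = 0.495 m, the central angle is θ = 2 arccos(1 − 2y/D) = 2.958 rad. Then A = (D²/8)(θ − sin θ) = 0.4121 m² and P = Dθ/2 = 1.612 m. Hydraulic radius R = A/P = 0.4121/1.612 = 0.2557 m. Q_B = (1/0.014)·0.4121·0.2557^(2/3)·√0.00099 = 0.3731 m³/s.
The larger discharge is 0.3731 m³/s and the smaller is 0.3042 m³/s; the ratio is 1.23.

1.23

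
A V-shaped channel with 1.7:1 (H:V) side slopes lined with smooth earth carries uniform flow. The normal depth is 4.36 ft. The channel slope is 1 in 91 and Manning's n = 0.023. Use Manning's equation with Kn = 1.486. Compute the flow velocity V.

V = 10.3 ft/s

For a triangular section with side slope z = 1.7: A = zy² = 1.7×4.36² = 32.32 ft²; P = 2y√(1+z²) = 2×4.36×1.972 = 17.2 ft.
Hydraulic radius R = A/P = 32.32/17.2 = 1.879 ft.
From Manning's equation, V = (1.486/n) R^(2/3) S^(1/2) = (1.486/0.023) × 1.879^(2/3) × 0.01099^(1/2) = 10.3 ft/s.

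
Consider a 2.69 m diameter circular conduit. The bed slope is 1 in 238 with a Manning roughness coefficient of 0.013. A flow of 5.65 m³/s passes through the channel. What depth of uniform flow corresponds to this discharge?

y_n = 0.935 m

Manning's equation rearranged: A R^(2/3) = nQ / (1·√S) = 0.013 × 5.65 / (√0.004202) = 1.133.
At y = 1.05 m: A R^(2/3) = 1.406 — high.
At y = 0.755 m: A R^(2/3) = 0.7505 — low.
At y = 0.935 m: A R^(2/3) = 1.132 — ≈ 1.133.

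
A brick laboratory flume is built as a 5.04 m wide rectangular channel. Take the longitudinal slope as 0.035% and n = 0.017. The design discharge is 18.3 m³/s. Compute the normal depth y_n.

y_n = 2.75 m

Manning's equation rearranged: A R^(2/3) = nQ / (1·√S) = 0.017 × 18.3 / (√0.00035) = 16.63.
Trying y = 2.39 m: A R^(2/3) = 13.8 — low.
Trying y = 3.45 m: A R^(2/3) = 22.34 — high.
Trying y = 2.75 m: A R^(2/3) = 16.64 — close enough.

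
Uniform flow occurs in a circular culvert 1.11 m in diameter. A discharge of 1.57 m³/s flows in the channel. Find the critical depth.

y_c = 0.702 m

At critical depth, Q² T / (g A³) = 1, i.e. A³/T = Q²/g = 1.57²/9.81 = 0.2513.
Trying y = 0.84 m: A³/T = 0.5092 — over.
Trying y = 0.527 m: A³/T = 0.08373 — short.
Trying y = 0.702 m: A³/T = 0.2508 — ≈ 0.2513.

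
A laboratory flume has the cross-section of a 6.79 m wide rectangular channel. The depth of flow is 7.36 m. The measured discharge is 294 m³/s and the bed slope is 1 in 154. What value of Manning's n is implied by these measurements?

Flow area A = b·y = 6.79 × 7.36 = 49.97 m². Wetted perimeter P = b + 2y = 6.79 + 2×7.36 = 21.51 m.
Hydraulic radius R = A/P = 49.97/21.51 = 2.323 m.
Rearranging Manning's equation: n = (1/Q) A R^(2/3) S^(1/2) = (1/294) × 49.97 × 2.323^(2/3) × √0.006494 = 0.024.

n = 0.024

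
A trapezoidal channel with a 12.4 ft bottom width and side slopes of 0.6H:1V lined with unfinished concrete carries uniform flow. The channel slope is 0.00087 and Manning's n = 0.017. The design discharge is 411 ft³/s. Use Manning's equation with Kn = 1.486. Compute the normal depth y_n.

Manning's equation rearranged: A R^(2/3) = nQ / (1.486·√S) = 0.017 × 411 / (1.486 × √0.00087) = 159.4.
Trying y = 5.97 ft: A R^(2/3) = 225.1 — high.
Trying y = 4.86 ft: A R^(2/3) = 159.5 — matches.

y_n = 4.86 ft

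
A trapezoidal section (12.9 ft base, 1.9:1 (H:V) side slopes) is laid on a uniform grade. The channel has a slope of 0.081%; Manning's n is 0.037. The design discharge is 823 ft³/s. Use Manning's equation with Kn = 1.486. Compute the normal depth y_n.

y_n = 8.49 ft

Manning's equation rearranged: A R^(2/3) = nQ / (1.486·√S) = 0.037 × 823 / (1.486 × √0.00081) = 720.
Trying y = 7.07 ft: A R^(2/3) = 492.6 — low.
Trying y = 9.82 ft: A R^(2/3) = 980.5 — high.
Trying y = 8.49 ft: A R^(2/3) = 720.1 — matches.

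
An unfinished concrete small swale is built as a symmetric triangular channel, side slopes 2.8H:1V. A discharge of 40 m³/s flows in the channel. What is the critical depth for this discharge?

At critical depth, Q² T / (g A³) = 1, i.e. A³/T = Q²/g = 40²/9.81 = 163.1.
Trying y = 1.49 m: A³/T = 28.79 — low.
Trying y = 2.11 m: A³/T = 163.9 — close enough.

y_c = 2.11 m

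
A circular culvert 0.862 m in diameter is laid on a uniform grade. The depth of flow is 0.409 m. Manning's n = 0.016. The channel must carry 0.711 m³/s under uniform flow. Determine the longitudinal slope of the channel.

S = 0.0141

For a circular section of diameter D = 0.862 m at depth y = 0.409 m, the central angle is θ = 2 arccos(1 − 2y/D) = 3.039 rad. Then A = (D²/8)(θ − sin θ) = 0.2728 m² and P = Dθ/2 = 1.31 m.
Hydraulic radius R = A/P = 0.2728/1.31 = 0.2083 m.
From Manning's equation, S = [nQ / (1 A R^(2/3))]² = [0.016 × 0.711 / (1 × 0.2728 × 0.2083^(2/3))]² = 0.0141.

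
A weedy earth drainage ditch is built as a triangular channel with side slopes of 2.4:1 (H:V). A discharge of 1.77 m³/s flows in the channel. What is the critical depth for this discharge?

At critical depth, Q² T / (g A³) = 1, i.e. A³/T = Q²/g = 1.77²/9.81 = 0.3194.
Try y = 0.513 m: A³/T = 0.1023 — short.
Try y = 0.785 m: A³/T = 0.8585 — over.
Try y = 0.644 m: A³/T = 0.319 — close enough.

y_c = 0.644 m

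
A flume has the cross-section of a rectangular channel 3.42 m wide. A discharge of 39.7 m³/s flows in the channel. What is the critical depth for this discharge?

y_c = 2.39 m

For a rectangular channel, critical depth y_c = (q²/g)^(1/3) where q = Q/b = 39.7/3.42 = 11.61 m²/s.
So y_c = (11.61²/9.81)^(1/3) = 2.39 m.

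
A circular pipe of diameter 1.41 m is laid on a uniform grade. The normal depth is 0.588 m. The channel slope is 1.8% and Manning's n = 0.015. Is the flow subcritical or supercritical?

supercritical

For a circular section of diameter D = 1.41 m at depth y = 0.588 m, the central angle is θ = 2 arccos(1 − 2y/D) = 2.808 rad. Then A = (D²/8)(θ − sin θ) = 0.6165 m² and P = Dθ/2 = 1.98 m.
Hydraulic radius R = A/P = 0.6165/1.98 = 0.3114 m.
V = (1/n) R^(2/3) √S = (1/0.015) × 0.3114^(2/3) × √0.018 = 4.109 m/s. Hydraulic depth D_h = A/T = 0.6165/1.39 = 0.4434 m.
Froude number Fr = V/√(g·D_h) = 4.109/√(9.81×0.4434) = 1.97, which is greater than 1, so the flow is supercritical.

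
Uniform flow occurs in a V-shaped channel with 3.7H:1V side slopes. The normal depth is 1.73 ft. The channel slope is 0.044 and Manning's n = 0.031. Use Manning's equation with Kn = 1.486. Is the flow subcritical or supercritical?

For a triangular section with side slope z = 3.7: A = zy² = 3.7×1.73² = 11.07 ft²; P = 2y√(1+z²) = 2×1.73×3.833 = 13.26 ft.
Hydraulic radius R = A/P = 11.07/13.26 = 0.835 ft.
V = (1.486/n) R^(2/3) √S = (1.486/0.031) × 0.835^(2/3) × √0.044 = 8.916 ft/s. Hydraulic depth D_h = A/T = 11.07/12.8 = 0.865 ft.
Froude number Fr = V/√(g·D_h) = 8.916/√(32.2×0.865) = 1.69, which is greater than 1, so the flow is supercritical.

supercritical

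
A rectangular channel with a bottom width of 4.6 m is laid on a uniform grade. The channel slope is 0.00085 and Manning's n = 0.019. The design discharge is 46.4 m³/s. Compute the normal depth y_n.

y_n = 4.88 m

Manning's equation rearranged: A R^(2/3) = nQ / (1·√S) = 0.019 × 46.4 / (√0.00085) = 30.24.
Trying y = 6.1 m: A R^(2/3) = 39.5 — high.
Trying y = 4.88 m: A R^(2/3) = 30.24 — matches.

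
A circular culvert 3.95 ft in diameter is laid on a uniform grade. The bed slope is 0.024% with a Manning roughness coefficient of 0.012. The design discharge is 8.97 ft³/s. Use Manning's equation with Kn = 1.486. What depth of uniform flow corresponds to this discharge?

y_n = 1.7 ft

Manning's equation rearranged: A R^(2/3) = nQ / (1.486·√S) = 0.012 × 8.97 / (1.486 × √0.00024) = 4.676.
Try y = 2.07 ft: A R^(2/3) = 6.575 — over.
Try y = 1.19 ft: A R^(2/3) = 2.399 — short.
Try y = 1.7 ft: A R^(2/3) = 4.676 — matches.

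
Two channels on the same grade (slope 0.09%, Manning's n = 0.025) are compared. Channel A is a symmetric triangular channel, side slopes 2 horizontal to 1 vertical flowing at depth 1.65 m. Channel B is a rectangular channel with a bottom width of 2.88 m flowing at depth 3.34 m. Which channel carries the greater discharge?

Channel A: For a triangular section with side slope z = 2: A = zy² = 2×1.65² = 5.445 m²; P = 2y√(1+z²) = 2×1.65×2.236 = 7.379 m. Hydraulic radius R = A/P = 5.445/7.379 = 0.7379 m. Q_A = (1/0.025)·5.445·0.7379^(2/3)·√0.0009 = 5.336 m³/s.
Channel B: Flow area A = b·y = 2.88 × 3.34 = 9.619 m². Wetted perimeter P = b + 2y = 2.88 + 2×3.34 = 9.56 m. Hydraulic radius R = A/P = 9.619/9.56 = 1.006 m. Q_B = (1/0.025)·9.619·1.006^(2/3)·√0.0009 = 11.59 m³/s.
Q_A = 5.336 m³/s vs Q_B = 11.59 m³/s, so channel B carries more.

channel B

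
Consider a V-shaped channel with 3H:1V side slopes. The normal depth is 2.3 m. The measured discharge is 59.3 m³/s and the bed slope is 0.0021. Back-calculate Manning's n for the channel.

For a triangular section with side slope z = 3: A = zy² = 3×2.3² = 15.87 m²; P = 2y√(1+z²) = 2×2.3×3.162 = 14.55 m.
Hydraulic radius R = A/P = 15.87/14.55 = 1.091 m.
Rearranging Manning's equation: n = (1/Q) A R^(2/3) S^(1/2) = (1/59.3) × 15.87 × 1.091^(2/3) × √0.0021 = 0.013.

n = 0.013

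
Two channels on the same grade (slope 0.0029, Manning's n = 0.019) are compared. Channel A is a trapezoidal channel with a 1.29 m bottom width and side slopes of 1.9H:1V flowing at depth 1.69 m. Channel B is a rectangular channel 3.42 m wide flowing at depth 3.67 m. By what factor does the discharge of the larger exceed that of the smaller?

1.98

Channel A: With bottom width b = 1.29 m and side slope z = 1.9: A = (b + zy)y = (1.29 + 1.9×1.69)×1.69 = 7.607 m²; P = b + 2y√(1+z²) = 1.29 + 2×1.69×2.147 = 8.547 m. Hydraulic radius R = A/P = 7.607/8.547 = 0.89 m. Q_A = (1/0.019)·7.607·0.89^(2/3)·√0.0029 = 19.95 m³/s.
Channel B: Flow area A = b·y = 3.42 × 3.67 = 12.55 m². Wetted perimeter P = b + 2y = 3.42 + 2×3.67 = 10.76 m. Hydraulic radius R = A/P = 12.55/10.76 = 1.166 m. Q_B = (1/0.019)·12.55·1.166^(2/3)·√0.0029 = 39.42 m³/s.
The larger discharge is 39.42 m³/s and the smaller is 19.95 m³/s; the ratio is 1.98.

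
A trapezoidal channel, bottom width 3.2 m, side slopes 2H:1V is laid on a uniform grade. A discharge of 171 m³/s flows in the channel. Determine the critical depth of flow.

y_c = 3.6 m

At critical depth, Q² T / (g A³) = 1, i.e. A³/T = Q²/g = 171²/9.81 = 2981.
Try y = 2.84 m: A³/T = 1102 — short.
Try y = 4.37 m: A³/T = 6869 — over.
Try y = 3.6 m: A³/T = 2982 — matches.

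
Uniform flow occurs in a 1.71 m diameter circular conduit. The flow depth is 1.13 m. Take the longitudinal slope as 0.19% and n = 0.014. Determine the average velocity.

For a circular section of diameter D = 1.71 m at depth y = 1.13 m, the central angle is θ = 2 arccos(1 − 2y/D) = 3.797 rad. Then A = (D²/8)(θ − sin θ) = 1.61 m² and P = Dθ/2 = 3.246 m.
Hydraulic radius R = A/P = 1.61/3.246 = 0.4961 m.
From Manning's equation, V = (1/n) R^(2/3) S^(1/2) = (1/0.014) × 0.4961^(2/3) × 0.0019^(1/2) = 1.95 m/s.

V = 1.95 m/s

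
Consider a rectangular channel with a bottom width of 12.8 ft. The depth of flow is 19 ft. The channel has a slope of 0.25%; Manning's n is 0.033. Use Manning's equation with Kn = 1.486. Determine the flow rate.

Q = 1560 ft³/s

Flow area A = b·y = 12.8 × 19 = 243.2 ft². Wetted perimeter P = b + 2y = 12.8 + 2×19 = 50.8 ft.
Hydraulic radius R = A/P = 243.2/50.8 = 4.787 ft.
Manning's equation: Q = (1.486/n) A R^(2/3) S^(1/2) = (1.486/0.033) × 243.2 × 4.787^(2/3) × 0.0025^(1/2) = 1560 ft³/s.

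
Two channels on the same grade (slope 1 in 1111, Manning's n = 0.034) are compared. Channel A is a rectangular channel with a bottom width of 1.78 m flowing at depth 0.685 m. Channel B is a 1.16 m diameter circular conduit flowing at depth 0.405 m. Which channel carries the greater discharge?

channel A

Channel A: Flow area A = b·y = 1.78 × 0.685 = 1.219 m². Wetted perimeter P = b + 2y = 1.78 + 2×0.685 = 3.15 m. Hydraulic radius R = A/P = 1.219/3.15 = 0.3871 m. Q_A = (1/0.034)·1.219·0.3871^(2/3)·√0.0009001 = 0.5714 m³/s.
Channel B: For a circular section of diameter D = 1.16 m at depth y = 0.405 m, the central angle is θ = 2 arccos(1 − 2y/D) = 2.529 rad. Then A = (D²/8)(θ − sin θ) = 0.3285 m² and P = Dθ/2 = 1.467 m. Hydraulic radius R = A/P = 0.3285/1.467 = 0.224 m. Q_B = (1/0.034)·0.3285·0.224^(2/3)·√0.0009001 = 0.1069 m³/s.
Q_A = 0.5714 m³/s vs Q_B = 0.1069 m³/s, so channel A carries more.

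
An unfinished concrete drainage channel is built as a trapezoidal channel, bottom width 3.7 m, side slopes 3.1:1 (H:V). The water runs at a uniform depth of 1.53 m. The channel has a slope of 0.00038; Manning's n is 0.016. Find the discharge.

Q = 15.2 m³/s

With bottom width b = 3.7 m and side slope z = 3.1: A = (b + zy)y = (3.7 + 3.1×1.53)×1.53 = 12.92 m²; P = b + 2y√(1+z²) = 3.7 + 2×1.53×3.257 = 13.67 m.
Hydraulic radius R = A/P = 12.92/13.67 = 0.9452 m.
Manning's equation: Q = (1/n) A R^(2/3) S^(1/2) = (1/0.016) × 12.92 × 0.9452^(2/3) × 0.00038^(1/2) = 15.2 m³/s.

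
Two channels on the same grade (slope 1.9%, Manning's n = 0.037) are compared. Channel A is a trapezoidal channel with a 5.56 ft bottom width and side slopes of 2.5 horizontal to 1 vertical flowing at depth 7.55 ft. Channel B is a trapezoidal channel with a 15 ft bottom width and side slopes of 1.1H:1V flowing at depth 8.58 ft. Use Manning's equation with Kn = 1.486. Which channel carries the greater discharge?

Channel A: With bottom width b = 5.56 ft and side slope z = 2.5: A = (b + zy)y = (5.56 + 2.5×7.55)×7.55 = 184.5 ft²; P = b + 2y√(1+z²) = 5.56 + 2×7.55×2.693 = 46.22 ft. Hydraulic radius R = A/P = 184.5/46.22 = 3.992 ft. Q_A = (1.486/0.037)·184.5·3.992^(2/3)·√0.019 = 2570 ft³/s.
Channel B: With bottom width b = 15 ft and side slope z = 1.1: A = (b + zy)y = (15 + 1.1×8.58)×8.58 = 209.7 ft²; P = b + 2y√(1+z²) = 15 + 2×8.58×1.487 = 40.51 ft. Hydraulic radius R = A/P = 209.7/40.51 = 5.176 ft. Q_B = (1.486/0.037)·209.7·5.176^(2/3)·√0.019 = 3473 ft³/s.
Q_A = 2570 ft³/s vs Q_B = 3473 ft³/s, so channel B carries more.

channel B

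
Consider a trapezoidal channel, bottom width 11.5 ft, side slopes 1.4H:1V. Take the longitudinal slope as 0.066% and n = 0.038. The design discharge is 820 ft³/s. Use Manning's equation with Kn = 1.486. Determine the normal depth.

y_n = 10.1 ft

Manning's equation rearranged: A R^(2/3) = nQ / (1.486·√S) = 0.038 × 820 / (1.486 × √0.00066) = 816.2.
At y = 7.76 ft: A R^(2/3) = 476 — too small.
At y = 11.8 ft: A R^(2/3) = 1133 — too large.
At y = 10.1 ft: A R^(2/3) = 816.5 — ≈ 816.2.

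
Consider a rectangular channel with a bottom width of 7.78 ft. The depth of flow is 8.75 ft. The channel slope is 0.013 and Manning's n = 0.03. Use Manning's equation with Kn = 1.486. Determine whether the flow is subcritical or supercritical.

subcritical

Flow area A = b·y = 7.78 × 8.75 = 68.08 ft². Wetted perimeter P = b + 2y = 7.78 + 2×8.75 = 25.28 ft.
Hydraulic radius R = A/P = 68.08/25.28 = 2.693 ft.
V = (1.486/n) R^(2/3) √S = (1.486/0.03) × 2.693^(2/3) × √0.013 = 10.93 ft/s. Hydraulic depth D_h = A/T = 68.08/7.78 = 8.75 ft.
Froude number Fr = V/√(g·D_h) = 10.93/√(32.2×8.75) = 0.651, which is less than 1, so the flow is subcritical.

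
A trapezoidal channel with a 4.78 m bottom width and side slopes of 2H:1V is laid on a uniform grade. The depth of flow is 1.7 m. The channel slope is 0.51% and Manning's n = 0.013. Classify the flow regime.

With bottom width b = 4.78 m and side slope z = 2: A = (b + zy)y = (4.78 + 2×1.7)×1.7 = 13.91 m²; P = b + 2y√(1+z²) = 4.78 + 2×1.7×2.236 = 12.38 m.
Hydraulic radius R = A/P = 13.91/12.38 = 1.123 m.
V = (1/n) R^(2/3) √S = (1/0.013) × 1.123^(2/3) × √0.0051 = 5.935 m/s. Hydraulic depth D_h = A/T = 13.91/11.58 = 1.201 m.
Froude number Fr = V/√(g·D_h) = 5.935/√(9.81×1.201) = 1.73, which is greater than 1, so the flow is supercritical.

supercritical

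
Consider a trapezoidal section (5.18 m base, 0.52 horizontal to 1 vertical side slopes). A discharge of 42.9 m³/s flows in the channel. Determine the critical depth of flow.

At critical depth, Q² T / (g A³) = 1, i.e. A³/T = Q²/g = 42.9²/9.81 = 187.6.
At y = 2.14 m: A³/T = 329.8 — too large.
At y = 1.35 m: A³/T = 76.05 — too small.
At y = 1.8 m: A³/T = 189.2 — ≈ 187.6.

y_c = 1.8 m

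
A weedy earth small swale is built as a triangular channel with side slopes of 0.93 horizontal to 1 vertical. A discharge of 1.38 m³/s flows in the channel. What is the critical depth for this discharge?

At critical depth, Q² T / (g A³) = 1, i.e. A³/T = Q²/g = 1.38²/9.81 = 0.1941.
Trying y = 0.722 m: A³/T = 0.08484 — too small.
Trying y = 0.936 m: A³/T = 0.3107 — too large.
Trying y = 0.852 m: A³/T = 0.1941 — ≈ 0.1941.

y_c = 0.852 m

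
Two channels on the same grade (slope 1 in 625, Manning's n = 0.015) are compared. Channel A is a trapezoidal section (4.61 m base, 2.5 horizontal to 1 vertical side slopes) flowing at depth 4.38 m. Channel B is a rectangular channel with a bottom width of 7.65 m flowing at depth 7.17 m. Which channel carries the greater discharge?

Channel A: With bottom width b = 4.61 m and side slope z = 2.5: A = (b + zy)y = (4.61 + 2.5×4.38)×4.38 = 68.15 m²; P = b + 2y√(1+z²) = 4.61 + 2×4.38×2.693 = 28.2 m. Hydraulic radius R = A/P = 68.15/28.2 = 2.417 m. Q_A = (1/0.015)·68.15·2.417^(2/3)·√0.0016 = 327.3 m³/s.
Channel B: Flow area A = b·y = 7.65 × 7.17 = 54.85 m². Wetted perimeter P = b + 2y = 7.65 + 2×7.17 = 21.99 m. Hydraulic radius R = A/P = 54.85/21.99 = 2.494 m. Q_B = (1/0.015)·54.85·2.494^(2/3)·√0.0016 = 269 m³/s.
Q_A = 327.3 m³/s vs Q_B = 269 m³/s, so channel A carries more.

channel A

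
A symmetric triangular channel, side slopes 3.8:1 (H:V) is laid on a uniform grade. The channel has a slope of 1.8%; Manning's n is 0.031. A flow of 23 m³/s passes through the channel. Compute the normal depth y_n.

y_n = 1.36 m

Manning's equation rearranged: A R^(2/3) = nQ / (1·√S) = 0.031 × 23 / (√0.018) = 5.314.
Try y = 1.03 m: A R^(2/3) = 2.533 — low.
Try y = 1.58 m: A R^(2/3) = 7.928 — high.
Try y = 1.36 m: A R^(2/3) = 5.315 — close enough.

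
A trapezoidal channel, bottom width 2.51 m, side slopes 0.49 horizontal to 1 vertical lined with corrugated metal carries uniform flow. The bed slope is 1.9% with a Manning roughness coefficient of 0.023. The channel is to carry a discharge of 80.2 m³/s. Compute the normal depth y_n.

Manning's equation rearranged: A R^(2/3) = nQ / (1·√S) = 0.023 × 80.2 / (√0.019) = 13.38.
Trying y = 3.42 m: A R^(2/3) = 18.03 — over.
Trying y = 2.9 m: A R^(2/3) = 13.38 — close enough.

y_n = 2.9 m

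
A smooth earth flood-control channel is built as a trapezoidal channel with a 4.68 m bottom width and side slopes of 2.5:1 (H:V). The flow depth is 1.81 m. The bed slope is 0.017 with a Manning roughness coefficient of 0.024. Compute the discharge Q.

With bottom width b = 4.68 m and side slope z = 2.5: A = (b + zy)y = (4.68 + 2.5×1.81)×1.81 = 16.66 m²; P = b + 2y√(1+z²) = 4.68 + 2×1.81×2.693 = 14.43 m.
Hydraulic radius R = A/P = 16.66/14.43 = 1.155 m.
Manning's equation: Q = (1/n) A R^(2/3) S^(1/2) = (1/0.024) × 16.66 × 1.155^(2/3) × 0.017^(1/2) = 99.6 m³/s.

Q = 99.6 m³/s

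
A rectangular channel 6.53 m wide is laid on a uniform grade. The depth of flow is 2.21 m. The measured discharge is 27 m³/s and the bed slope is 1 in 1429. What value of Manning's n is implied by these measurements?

n = 0.017

Flow area A = b·y = 6.53 × 2.21 = 14.43 m². Wetted perimeter P = b + 2y = 6.53 + 2×2.21 = 10.95 m.
Hydraulic radius R = A/P = 14.43/10.95 = 1.318 m.
Rearranging Manning's equation: n = (1/Q) A R^(2/3) S^(1/2) = (1/27) × 14.43 × 1.318^(2/3) × √0.0006998 = 0.017.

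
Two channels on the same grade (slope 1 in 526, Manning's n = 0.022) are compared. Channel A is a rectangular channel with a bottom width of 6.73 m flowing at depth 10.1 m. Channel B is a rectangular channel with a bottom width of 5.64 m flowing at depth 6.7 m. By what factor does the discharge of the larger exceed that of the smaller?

Channel A: Flow area A = b·y = 6.73 × 10.1 = 67.97 m². Wetted perimeter P = b + 2y = 6.73 + 2×10.1 = 26.93 m. Hydraulic radius R = A/P = 67.97/26.93 = 2.524 m. Q_A = (1/0.022)·67.97·2.524^(2/3)·√0.001901 = 249.7 m³/s.
Channel B: Flow area A = b·y = 5.64 × 6.7 = 37.79 m². Wetted perimeter P = b + 2y = 5.64 + 2×6.7 = 19.04 m. Hydraulic radius R = A/P = 37.79/19.04 = 1.985 m. Q_B = (1/0.022)·37.79·1.985^(2/3)·√0.001901 = 118.3 m³/s.
The larger discharge is 249.7 m³/s and the smaller is 118.3 m³/s; the ratio is 2.11.

2.11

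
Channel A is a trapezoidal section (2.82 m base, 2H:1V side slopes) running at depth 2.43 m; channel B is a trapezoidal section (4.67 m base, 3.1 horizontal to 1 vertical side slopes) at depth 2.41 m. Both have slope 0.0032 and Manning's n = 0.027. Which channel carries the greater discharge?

channel B

Channel A: With bottom width b = 2.82 m and side slope z = 2: A = (b + zy)y = (2.82 + 2×2.43)×2.43 = 18.66 m²; P = b + 2y√(1+z²) = 2.82 + 2×2.43×2.236 = 13.69 m. Hydraulic radius R = A/P = 18.66/13.69 = 1.363 m. Q_A = (1/0.027)·18.66·1.363^(2/3)·√0.0032 = 48.08 m³/s.
Channel B: With bottom width b = 4.67 m and side slope z = 3.1: A = (b + zy)y = (4.67 + 3.1×2.41)×2.41 = 29.26 m²; P = b + 2y√(1+z²) = 4.67 + 2×2.41×3.257 = 20.37 m. Hydraulic radius R = A/P = 29.26/20.37 = 1.436 m. Q_B = (1/0.027)·29.26·1.436^(2/3)·√0.0032 = 78.04 m³/s.
Q_A = 48.08 m³/s vs Q_B = 78.04 m³/s, so channel B carries more.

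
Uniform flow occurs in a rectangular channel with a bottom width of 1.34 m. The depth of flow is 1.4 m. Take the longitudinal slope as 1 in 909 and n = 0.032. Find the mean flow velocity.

V = 0.611 m/s

Flow area A = b·y = 1.34 × 1.4 = 1.876 m². Wetted perimeter P = b + 2y = 1.34 + 2×1.4 = 4.14 m.
Hydraulic radius R = A/P = 1.876/4.14 = 0.4531 m.
From Manning's equation, V = (1/n) R^(2/3) S^(1/2) = (1/0.032) × 0.4531^(2/3) × 0.0011^(1/2) = 0.611 m/s.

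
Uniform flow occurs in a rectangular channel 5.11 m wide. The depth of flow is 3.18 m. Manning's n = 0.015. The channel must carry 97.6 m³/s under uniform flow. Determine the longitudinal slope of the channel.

S = 0.0051

Flow area A = b·y = 5.11 × 3.18 = 16.25 m². Wetted perimeter P = b + 2y = 5.11 + 2×3.18 = 11.47 m.
Hydraulic radius R = A/P = 16.25/11.47 = 1.417 m.
From Manning's equation, S = [nQ / (1 A R^(2/3))]² = [0.015 × 97.6 / (1 × 16.25 × 1.417^(2/3))]² = 0.0051.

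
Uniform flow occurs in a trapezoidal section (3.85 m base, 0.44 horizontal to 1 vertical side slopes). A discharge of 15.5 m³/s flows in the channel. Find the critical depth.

At critical depth, Q² T / (g A³) = 1, i.e. A³/T = Q²/g = 15.5²/9.81 = 24.49.
Trying y = 1.37 m: A³/T = 44.9 — over.
Trying y = 1.13 m: A³/T = 24.47 — ≈ 24.49.

y_c = 1.13 m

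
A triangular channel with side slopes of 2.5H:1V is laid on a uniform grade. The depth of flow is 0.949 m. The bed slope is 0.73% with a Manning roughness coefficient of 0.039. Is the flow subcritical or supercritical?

subcritical

For a triangular section with side slope z = 2.5: A = zy² = 2.5×0.949² = 2.252 m²; P = 2y√(1+z²) = 2×0.949×2.693 = 5.111 m.
Hydraulic radius R = A/P = 2.252/5.111 = 0.4406 m.
V = (1/n) R^(2/3) √S = (1/0.039) × 0.4406^(2/3) × √0.0073 = 1.268 m/s. Hydraulic depth D_h = A/T = 2.252/4.745 = 0.4745 m.
Froude number Fr = V/√(g·D_h) = 1.268/√(9.81×0.4745) = 0.588, which is less than 1, so the flow is subcritical.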